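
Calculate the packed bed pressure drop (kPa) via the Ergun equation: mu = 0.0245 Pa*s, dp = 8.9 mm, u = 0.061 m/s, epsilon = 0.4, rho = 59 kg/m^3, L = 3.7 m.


dp = 8.9 mm = 0.0089 m
Viscous term = 150*0.0245*0.061*(1-0.4)^2 / (0.0089^2*0.4^3) = 15919.5
Inertial term = 1.75*59*0.061^2*(1-0.4) / (0.0089*0.4^3) = 404.698
dP/L = 15919.5 + 404.698 = 16324.2 Pa/m
dP = 16324.2 * 3.7 / 1000 = 60.40 kPa

60.40 kPa


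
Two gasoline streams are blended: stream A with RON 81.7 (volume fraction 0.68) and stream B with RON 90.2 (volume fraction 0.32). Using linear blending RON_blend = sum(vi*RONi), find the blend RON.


Linear blending: RON_blend = sum(vi * RONi)
Contribution 1: 0.68 * 81.7 = 55.556
Contribution 2: 0.32 * 90.2 = 28.864
RON_blend = 55.556 + 28.864 = 84.42

84.42


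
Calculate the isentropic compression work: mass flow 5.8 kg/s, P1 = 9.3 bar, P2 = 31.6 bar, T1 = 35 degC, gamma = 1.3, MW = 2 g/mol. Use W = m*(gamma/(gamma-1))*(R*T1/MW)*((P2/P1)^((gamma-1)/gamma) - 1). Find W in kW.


Isentropic work: W = m*(gamma/(gamma-1))*(R*T1/MW)*((P2/P1)^((gamma-1)/gamma) - 1)
T1 = 35 + 273.15 = 308.15 K
Pressure ratio = 31.6 / 9.3 = 3.39785
Exponent = (1.3 - 1)/1.3 = 0.230769
(P2/P1)^exp - 1 = 3.39785^0.230769 - 1 = 0.326128
W = 5.8 * 1.3 / 0.3 * 8.314 * 308.15 / 2 * 0.326128 = 10500

10500 kW


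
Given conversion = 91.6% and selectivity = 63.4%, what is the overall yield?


Overall yield = conversion (%) * selectivity (%) / 100
Conversion = 91.6%, Selectivity = 63.4%
Y = 91.6 * 63.4 / 100
= 58.0744 %

58.0744 %


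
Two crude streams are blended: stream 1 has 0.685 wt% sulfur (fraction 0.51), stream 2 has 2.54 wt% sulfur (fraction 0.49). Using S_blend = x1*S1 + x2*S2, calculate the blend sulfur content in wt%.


Linear sulfur blending: S_blend = x1*S1 + x2*S2
Contribution 1: 0.51 * 0.685 = 0.34935 wt%
Contribution 2: 0.49 * 2.54 = 1.2446 wt%
S_blend = 0.34935 + 1.2446 = 1.59395

1.59395 wt%


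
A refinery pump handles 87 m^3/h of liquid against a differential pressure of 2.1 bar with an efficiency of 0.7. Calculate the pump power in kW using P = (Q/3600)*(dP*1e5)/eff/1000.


Q = 87 / 3600 = 0.0241667 m^3/s
P = 0.0241667 * (2.1 * 1e5) / 0.7 / 1000 = 7.250

7.250 kW


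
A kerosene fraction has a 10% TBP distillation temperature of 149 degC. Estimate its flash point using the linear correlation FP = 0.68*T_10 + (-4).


FP = 0.68 * 149 + (-4) = 97.32

97.32 degC


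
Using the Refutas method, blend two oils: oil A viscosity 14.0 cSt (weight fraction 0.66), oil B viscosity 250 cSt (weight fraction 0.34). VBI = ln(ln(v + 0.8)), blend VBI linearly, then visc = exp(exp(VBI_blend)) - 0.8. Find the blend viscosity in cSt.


Refutas method: VBN_i = 14.534*ln(ln(visc_i + 0.8)) + 10.975, blended linearly by mass fraction; since VBN is linear in VBI_i = ln(ln(visc_i + 0.8)) and the fractions sum to 1, blend VBI directly: visc = exp(exp(VBI_blend)) - 0.8
VBI_1 = ln(ln(14.0 + 0.8)) = 0.99126
VBI_2 = ln(ln(250 + 0.8)) = 1.70922
VBI_blend = 0.66 * 0.99126 + 0.34 * 1.70922 = 1.23537
visc_blend = exp(exp(1.23537)) - 0.8 = 30.38

30.38 cSt


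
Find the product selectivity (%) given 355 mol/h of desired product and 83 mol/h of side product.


Selectivity = desired / (desired + undesired) * 100
Total products = 355 + 83 = 438 mol/h
S = 355 / 438 * 100
= 0.8105 * 100
= 81.05 %

81.05 %


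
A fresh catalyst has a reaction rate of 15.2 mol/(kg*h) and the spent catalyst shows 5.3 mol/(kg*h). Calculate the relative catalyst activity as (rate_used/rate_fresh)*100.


Activity (%) = (rate_used / rate_fresh) * 100
rate_used = 5.3, rate_fresh = 15.2
= (5.3 / 15.2) * 100
= 0.3487 * 100 = 34.87

34.87 %


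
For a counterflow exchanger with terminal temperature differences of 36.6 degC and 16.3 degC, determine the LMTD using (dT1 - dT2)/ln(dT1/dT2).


LMTD = (dT1 - dT2) / ln(dT1/dT2)
= (36.6 - 16.3) / ln(36.6 / 16.3) = 20.3 / 0.808883 = 25.10

25.10 degC


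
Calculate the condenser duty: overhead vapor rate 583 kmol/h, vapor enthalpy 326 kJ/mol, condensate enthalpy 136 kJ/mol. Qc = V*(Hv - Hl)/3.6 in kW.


Qc = 583 * (326 - 136) / 3.6 = 583 * 190 / 3.6 = 30770

30770 kW


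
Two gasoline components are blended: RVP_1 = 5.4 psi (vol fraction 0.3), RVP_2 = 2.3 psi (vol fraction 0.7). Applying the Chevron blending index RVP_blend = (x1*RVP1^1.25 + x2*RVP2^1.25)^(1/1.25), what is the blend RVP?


Chevron index: RVP_blend = (sum xi*RVPi^1.25)^(1/1.25)
RVP^1.25 terms: 0.3 * 5.4^1.25 + 0.7 * 2.3^1.25 = 4.45223
RVP_blend = 4.45223^(1/1.25) = 3.303

3.303 psi


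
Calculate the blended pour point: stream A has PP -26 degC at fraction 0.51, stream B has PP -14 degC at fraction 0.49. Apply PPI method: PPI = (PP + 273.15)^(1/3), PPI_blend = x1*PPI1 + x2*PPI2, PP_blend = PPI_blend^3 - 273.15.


PPI_1 = (-26 + 273.15)^(1/3) = 6.275575
PPI_2 = (-14 + 273.15)^(1/3) = 6.375541
PPI_blend = 0.51 * 6.275575 + 0.49 * 6.375541 = 6.324558
PP_blend = 6.324558^3 - 273.15 = 252.9825 - 273.15 = -20.17

-20.17 degC


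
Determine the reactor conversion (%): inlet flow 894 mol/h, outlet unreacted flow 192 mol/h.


X = (F_in - F_out) / F_in * 100
Moles reacted = 894 - 192 = 702
X = 702 / 894 * 100
= 0.7852 * 100
= 78.52 %

78.52 %


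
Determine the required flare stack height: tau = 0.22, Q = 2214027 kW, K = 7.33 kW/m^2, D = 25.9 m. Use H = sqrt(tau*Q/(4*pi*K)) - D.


tau*Q/(4*pi*K) = 0.22 * 2214027 / (4 * pi * 7.33) = 5288
sqrt(5288) = 72.7186
H = 72.7186 - 25.9 = 46.82

46.82 m


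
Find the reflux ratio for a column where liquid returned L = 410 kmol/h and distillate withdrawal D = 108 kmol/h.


Reflux ratio definition: R = L / D (liquid returned / distillate withdrawn)
L = 410 kmol/h, D = 108 kmol/h
R = 410 / 108 = 3.796

3.796


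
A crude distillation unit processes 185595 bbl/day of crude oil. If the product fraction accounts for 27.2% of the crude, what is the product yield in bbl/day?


Crude throughput = 185595 bbl/day
Fraction yield = 27.2%
yield = throughput * fraction / 100
yield = 185595 * 27.2 / 100 = 50481.84

50481.84 bbl/day


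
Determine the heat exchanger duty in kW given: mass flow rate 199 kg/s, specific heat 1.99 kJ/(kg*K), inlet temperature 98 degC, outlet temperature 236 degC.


Q = m_dot * cp * delta_T
delta_T = 236 - 98 = 138 K
Q = 199 * 1.99 * 138
= 396.01 * 138
= 54649.38 kW

54649.38 kW


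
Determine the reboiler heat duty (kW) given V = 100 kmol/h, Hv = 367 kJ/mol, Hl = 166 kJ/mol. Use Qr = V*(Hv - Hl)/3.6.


Qr = 100 * (367 - 166) / 3.6 = 100 * 201 / 3.6 = 5583

5583 kW


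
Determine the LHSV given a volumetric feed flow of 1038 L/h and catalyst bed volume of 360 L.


LHSV = volumetric feed rate / catalyst volume
= 1038 L/h / 360 L
= 2.883 h^-1

2.883 h^-1


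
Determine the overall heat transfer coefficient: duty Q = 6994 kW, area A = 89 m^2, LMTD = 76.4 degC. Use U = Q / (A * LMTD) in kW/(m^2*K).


From Q = U*A*LMTD, U = Q / (A * LMTD)
U = 6994 / (89 * 76.4) = 6994 / 6799.6 = 1.029

1.029 kW/(m^2*K)


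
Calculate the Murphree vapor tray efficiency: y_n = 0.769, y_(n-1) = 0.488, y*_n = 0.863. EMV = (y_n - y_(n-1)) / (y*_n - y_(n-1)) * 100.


Murphree vapor efficiency: EMV = (y_n - y_(n-1)) / (y*_n - y_(n-1)) * 100
EMV = (0.769 - 0.488) / (0.863 - 0.488) * 100 = 0.281 / 0.375 * 100 = 74.93

74.93 %


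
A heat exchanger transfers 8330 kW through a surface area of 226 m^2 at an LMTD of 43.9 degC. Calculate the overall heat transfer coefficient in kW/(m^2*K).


From Q = U*A*LMTD, U = Q / (A * LMTD)
U = 8330 / (226 * 43.9) = 8330 / 9921.4 = 0.8396

0.8396 kW/(m^2*K)


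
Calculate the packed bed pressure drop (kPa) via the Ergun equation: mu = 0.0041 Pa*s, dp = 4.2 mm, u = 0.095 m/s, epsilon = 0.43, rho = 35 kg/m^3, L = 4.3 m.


dp = 4.2 mm = 0.0042 m
Viscous term = 150*0.0041*0.095*(1-0.43)^2 / (0.0042^2*0.43^3) = 13534.6
Inertial term = 1.75*35*0.095^2*(1-0.43) / (0.0042*0.43^3) = 943.569
dP/L = 13534.6 + 943.569 = 14478.2 Pa/m
dP = 14478.2 * 4.3 / 1000 = 62.26 kPa

62.26 kPa


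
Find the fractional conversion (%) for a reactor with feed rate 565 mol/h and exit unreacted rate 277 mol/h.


X = (F_in - F_out) / F_in * 100
Moles reacted = 565 - 277 = 288
X = 288 / 565 * 100
= 0.5097 * 100
= 50.97 %

50.97 %


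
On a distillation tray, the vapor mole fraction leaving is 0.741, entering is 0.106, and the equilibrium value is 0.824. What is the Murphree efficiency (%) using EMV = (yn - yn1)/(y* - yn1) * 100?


Murphree vapor efficiency: EMV = (y_n - y_(n-1)) / (y*_n - y_(n-1)) * 100
EMV = (0.741 - 0.106) / (0.824 - 0.106) * 100 = 0.635 / 0.718 * 100 = 88.44

88.44 %


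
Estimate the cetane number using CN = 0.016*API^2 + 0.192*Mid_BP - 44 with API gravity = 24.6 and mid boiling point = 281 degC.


CN = 0.016 * 24.6^2 + 0.192 * 281 - 44
CN = 9.68256 + 53.952 - 44 = 19.63456

19.63456


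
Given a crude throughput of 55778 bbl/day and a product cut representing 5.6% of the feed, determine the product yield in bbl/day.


Crude throughput = 55778 bbl/day
Fraction yield = 5.6%
yield = throughput * fraction / 100
yield = 55778 * 5.6 / 100 = 3123.568

3123.568 bbl/day


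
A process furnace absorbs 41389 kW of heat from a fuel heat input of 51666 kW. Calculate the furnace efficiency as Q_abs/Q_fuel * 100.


Furnace efficiency = Q_absorbed / Q_fuel * 100
= 41389 / 51666 * 100 = 80.11

80.11 %


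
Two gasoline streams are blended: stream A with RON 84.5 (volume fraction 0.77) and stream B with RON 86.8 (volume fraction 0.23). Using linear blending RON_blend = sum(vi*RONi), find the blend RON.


Linear blending: RON_blend = sum(vi * RONi)
Contribution 1: 0.77 * 84.5 = 65.065
Contribution 2: 0.23 * 86.8 = 19.964
RON_blend = 65.065 + 19.964 = 85.029

85.029


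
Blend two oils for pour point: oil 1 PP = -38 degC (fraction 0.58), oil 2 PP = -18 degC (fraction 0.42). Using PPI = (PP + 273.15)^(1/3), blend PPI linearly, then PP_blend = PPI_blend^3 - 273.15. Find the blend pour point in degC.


PPI_1 = (-38 + 273.15)^(1/3) = 6.172318
PPI_2 = (-18 + 273.15)^(1/3) = 6.342569
PPI_blend = 0.58 * 6.172318 + 0.42 * 6.342569 = 6.243823
PP_blend = 6.243823^3 - 273.15 = 243.4175 - 273.15 = -29.73

-29.73 degC


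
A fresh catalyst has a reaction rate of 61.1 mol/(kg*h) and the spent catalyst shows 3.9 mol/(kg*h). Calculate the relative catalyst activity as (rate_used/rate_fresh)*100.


Activity (%) = (rate_used / rate_fresh) * 100
rate_used = 3.9, rate_fresh = 61.1
= (3.9 / 61.1) * 100
= 0.06383 * 100 = 6.383

6.383 %


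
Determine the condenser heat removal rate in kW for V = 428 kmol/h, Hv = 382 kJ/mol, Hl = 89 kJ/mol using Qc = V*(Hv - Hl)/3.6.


Qc = 428 * (382 - 89) / 3.6 = 428 * 293 / 3.6 = 34830

34830 kW


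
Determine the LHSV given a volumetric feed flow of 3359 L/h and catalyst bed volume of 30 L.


LHSV = volumetric feed rate / catalyst volume
= 3359 L/h / 30 L
= 112.0 h^-1

112.0 h^-1


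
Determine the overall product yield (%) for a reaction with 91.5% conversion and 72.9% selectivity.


Overall yield = conversion (%) * selectivity (%) / 100
Conversion = 91.5%, Selectivity = 72.9%
Y = 91.5 * 72.9 / 100
= 66.7035 %

66.7035 %


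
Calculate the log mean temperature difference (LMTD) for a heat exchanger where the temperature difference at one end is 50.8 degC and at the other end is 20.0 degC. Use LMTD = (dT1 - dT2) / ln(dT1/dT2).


LMTD = (dT1 - dT2) / ln(dT1/dT2)
= (50.8 - 20.0) / ln(50.8 / 20.0) = 30.8 / 0.932164 = 33.04

33.04 degC


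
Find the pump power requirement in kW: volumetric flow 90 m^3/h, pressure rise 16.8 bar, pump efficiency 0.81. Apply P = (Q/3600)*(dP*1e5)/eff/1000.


Q = 90 / 3600 = 0.025 m^3/s
P = 0.025 * (16.8 * 1e5) / 0.81 / 1000 = 51.85

51.85 kW


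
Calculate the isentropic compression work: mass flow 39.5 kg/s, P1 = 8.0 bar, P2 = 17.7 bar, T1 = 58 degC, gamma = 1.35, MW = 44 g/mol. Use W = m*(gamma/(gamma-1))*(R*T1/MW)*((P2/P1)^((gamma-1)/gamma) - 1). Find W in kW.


Isentropic work: W = m*(gamma/(gamma-1))*(R*T1/MW)*((P2/P1)^((gamma-1)/gamma) - 1)
T1 = 58 + 273.15 = 331.15 K
Pressure ratio = 17.7 / 8.0 = 2.2125
Exponent = (1.35 - 1)/1.35 = 0.259259
(P2/P1)^exp - 1 = 2.2125^0.259259 - 1 = 0.22861
W = 39.5 * 1.35 / 0.35 * 8.314 * 331.15 / 44 * 0.22861 = 2179

2179 kW


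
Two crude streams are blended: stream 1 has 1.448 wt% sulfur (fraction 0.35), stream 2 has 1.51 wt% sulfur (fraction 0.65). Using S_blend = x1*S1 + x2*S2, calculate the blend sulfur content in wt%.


Linear sulfur blending: S_blend = x1*S1 + x2*S2
Contribution 1: 0.35 * 1.448 = 0.5068 wt%
Contribution 2: 0.65 * 1.51 = 0.9815 wt%
S_blend = 0.5068 + 0.9815 = 1.4883

1.4883 wt%


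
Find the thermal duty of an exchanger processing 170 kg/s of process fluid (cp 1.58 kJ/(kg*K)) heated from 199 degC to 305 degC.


Q = m_dot * cp * delta_T
delta_T = 305 - 199 = 106 K
Q = 170 * 1.58 * 106
= 268.6 * 106
= 28471.6 kW

28471.6 kW


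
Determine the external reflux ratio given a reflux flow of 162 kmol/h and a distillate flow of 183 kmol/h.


Reflux ratio definition: R = L / D (liquid returned / distillate withdrawn)
L = 162 kmol/h, D = 183 kmol/h
R = 162 / 183 = 0.8852

0.8852


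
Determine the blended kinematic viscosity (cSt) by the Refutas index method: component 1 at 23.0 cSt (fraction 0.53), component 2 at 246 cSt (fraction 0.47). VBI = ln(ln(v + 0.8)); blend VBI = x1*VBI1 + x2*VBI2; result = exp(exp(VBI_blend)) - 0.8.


Refutas method: VBN_i = 14.534*ln(ln(visc_i + 0.8)) + 10.975, blended linearly by mass fraction; since VBN is linear in VBI_i = ln(ln(visc_i + 0.8)) and the fractions sum to 1, blend VBI directly: visc = exp(exp(VBI_blend)) - 0.8
VBI_1 = ln(ln(23.0 + 0.8)) = 1.15363
VBI_2 = ln(ln(246 + 0.8)) = 1.70631
VBI_blend = 0.53 * 1.15363 + 0.47 * 1.70631 = 1.41339
visc_blend = exp(exp(1.41339)) - 0.8 = 60.14

60.14 cSt


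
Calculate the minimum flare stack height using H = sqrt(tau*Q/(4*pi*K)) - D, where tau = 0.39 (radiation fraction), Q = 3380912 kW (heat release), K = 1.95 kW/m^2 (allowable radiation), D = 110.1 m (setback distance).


tau*Q/(4*pi*K) = 0.39 * 3380912 / (4 * pi * 1.95) = 53808.9
sqrt(53808.9) = 231.967
H = 231.967 - 110.1 = 121.9

121.9 m


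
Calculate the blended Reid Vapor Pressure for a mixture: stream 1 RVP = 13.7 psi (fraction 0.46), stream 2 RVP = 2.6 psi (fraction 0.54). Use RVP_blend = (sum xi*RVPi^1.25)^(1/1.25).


Chevron index: RVP_blend = (sum xi*RVPi^1.25)^(1/1.25)
RVP^1.25 terms: 0.46 * 13.7^1.25 + 0.54 * 2.6^1.25 = 13.9072
RVP_blend = 13.9072^(1/1.25) = 8.215

8.215 psi


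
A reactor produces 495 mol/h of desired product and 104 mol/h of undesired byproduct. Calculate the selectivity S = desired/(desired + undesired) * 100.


Selectivity = desired / (desired + undesired) * 100
Total products = 495 + 104 = 599 mol/h
S = 495 / 599 * 100
= 0.8264 * 100
= 82.64 %

82.64 %


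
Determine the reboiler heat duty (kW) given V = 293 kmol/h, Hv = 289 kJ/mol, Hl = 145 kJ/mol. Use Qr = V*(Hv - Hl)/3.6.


Qr = 293 * (289 - 145) / 3.6 = 293 * 144 / 3.6 = 11720

11720 kW


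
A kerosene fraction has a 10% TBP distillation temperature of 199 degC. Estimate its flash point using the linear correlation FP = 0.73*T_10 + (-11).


FP = 0.73 * 199 + (-11) = 134.27

134.27 degC


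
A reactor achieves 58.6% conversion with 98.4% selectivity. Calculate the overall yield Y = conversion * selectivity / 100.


Overall yield = conversion (%) * selectivity (%) / 100
Conversion = 58.6%, Selectivity = 98.4%
Y = 58.6 * 98.4 / 100
= 57.6624 %

57.6624 %


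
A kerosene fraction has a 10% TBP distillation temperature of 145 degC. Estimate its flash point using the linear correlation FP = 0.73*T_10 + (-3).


FP = 0.73 * 145 + (-3) = 102.85

102.85 degC


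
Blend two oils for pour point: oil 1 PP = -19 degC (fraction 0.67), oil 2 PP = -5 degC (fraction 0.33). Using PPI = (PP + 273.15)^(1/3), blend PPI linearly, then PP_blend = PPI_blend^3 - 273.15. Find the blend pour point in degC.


PPI_1 = (-19 + 273.15)^(1/3) = 6.334272
PPI_2 = (-5 + 273.15)^(1/3) = 6.448508
PPI_blend = 0.67 * 6.334272 + 0.33 * 6.448508 = 6.37197
PP_blend = 6.37197^3 - 273.15 = 258.7147 - 273.15 = -14.44

-14.44 degC


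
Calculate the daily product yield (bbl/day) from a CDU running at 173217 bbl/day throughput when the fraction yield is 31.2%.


Crude throughput = 173217 bbl/day
Fraction yield = 31.2%
yield = throughput * fraction / 100
yield = 173217 * 31.2 / 100 = 54043.704

54043.704 bbl/day


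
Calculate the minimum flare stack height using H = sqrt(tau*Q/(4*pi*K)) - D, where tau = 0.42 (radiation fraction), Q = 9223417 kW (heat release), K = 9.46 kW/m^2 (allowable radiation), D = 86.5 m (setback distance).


tau*Q/(4*pi*K) = 0.42 * 9223417 / (4 * pi * 9.46) = 32586.7
sqrt(32586.7) = 180.518
H = 180.518 - 86.5 = 94.02

94.02 m


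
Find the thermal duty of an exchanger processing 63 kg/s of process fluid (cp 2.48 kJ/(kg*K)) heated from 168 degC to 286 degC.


Q = m_dot * cp * delta_T
delta_T = 286 - 168 = 118 K
Q = 63 * 2.48 * 118
= 156.24 * 118
= 18436.32 kW

18436.32 kW


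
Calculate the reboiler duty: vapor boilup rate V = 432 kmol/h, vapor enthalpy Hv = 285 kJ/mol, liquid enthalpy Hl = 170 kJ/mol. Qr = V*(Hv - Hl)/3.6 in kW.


Qr = 432 * (285 - 170) / 3.6 = 432 * 115 / 3.6 = 13800

13800 kW


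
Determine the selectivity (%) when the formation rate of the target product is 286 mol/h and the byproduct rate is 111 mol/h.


Selectivity = desired / (desired + undesired) * 100
Total products = 286 + 111 = 397 mol/h
S = 286 / 397 * 100
= 0.7204 * 100
= 72.04 %

72.04 %


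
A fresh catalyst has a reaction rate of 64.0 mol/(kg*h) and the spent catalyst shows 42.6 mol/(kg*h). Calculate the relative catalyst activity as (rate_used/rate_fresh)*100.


Activity (%) = (rate_used / rate_fresh) * 100
rate_used = 42.6, rate_fresh = 64.0
= (42.6 / 64.0) * 100
= 0.6656 * 100 = 66.56

66.56 %


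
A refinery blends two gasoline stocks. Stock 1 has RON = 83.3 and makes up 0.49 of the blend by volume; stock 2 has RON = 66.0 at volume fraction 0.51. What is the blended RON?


Linear blending: RON_blend = sum(vi * RONi)
Contribution 1: 0.49 * 83.3 = 40.817
Contribution 2: 0.51 * 66.0 = 33.66
RON_blend = 40.817 + 33.66 = 74.477

74.477


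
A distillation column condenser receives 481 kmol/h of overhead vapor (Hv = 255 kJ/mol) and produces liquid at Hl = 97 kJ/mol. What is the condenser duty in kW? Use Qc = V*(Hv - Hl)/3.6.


Qc = 481 * (255 - 97) / 3.6 = 481 * 158 / 3.6 = 21110

21110 kW


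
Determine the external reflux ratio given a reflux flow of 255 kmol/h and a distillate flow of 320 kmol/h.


Reflux ratio definition: R = L / D (liquid returned / distillate withdrawn)
L = 255 kmol/h, D = 320 kmol/h
R = 255 / 320 = 0.7969

0.7969


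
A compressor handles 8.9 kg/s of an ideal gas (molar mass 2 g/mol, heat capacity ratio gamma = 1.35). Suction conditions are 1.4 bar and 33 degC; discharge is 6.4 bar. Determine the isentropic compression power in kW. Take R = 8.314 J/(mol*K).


Isentropic work: W = m*(gamma/(gamma-1))*(R*T1/MW)*((P2/P1)^((gamma-1)/gamma) - 1)
T1 = 33 + 273.15 = 306.15 K
Pressure ratio = 6.4 / 1.4 = 4.57143
Exponent = (1.35 - 1)/1.35 = 0.259259
(P2/P1)^exp - 1 = 4.57143^0.259259 - 1 = 0.482943
W = 8.9 * 1.35 / 0.35 * 8.314 * 306.15 / 2 * 0.482943 = 21100

21100 kW


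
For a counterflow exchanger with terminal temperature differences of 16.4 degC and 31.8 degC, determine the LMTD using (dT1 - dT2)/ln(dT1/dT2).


LMTD = (dT1 - dT2) / ln(dT1/dT2)
= (16.4 - 31.8) / ln(16.4 / 31.8) = -15.4 / -0.662185 = 23.26

23.26 degC


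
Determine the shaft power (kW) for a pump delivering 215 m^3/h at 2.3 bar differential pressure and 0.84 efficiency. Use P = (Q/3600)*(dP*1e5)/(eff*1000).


Q = 215 / 3600 = 0.0597222 m^3/s
P = 0.0597222 * (2.3 * 1e5) / 0.84 / 1000 = 16.35

16.35 kW


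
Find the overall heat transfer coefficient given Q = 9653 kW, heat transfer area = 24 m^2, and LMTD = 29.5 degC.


From Q = U*A*LMTD, U = Q / (A * LMTD)
U = 9653 / (24 * 29.5) = 9653 / 708 = 13.63

13.63 kW/(m^2*K)


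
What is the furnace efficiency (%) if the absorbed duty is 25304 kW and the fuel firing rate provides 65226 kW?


Furnace efficiency = Q_absorbed / Q_fuel * 100
= 25304 / 65226 * 100 = 38.79

38.79 %


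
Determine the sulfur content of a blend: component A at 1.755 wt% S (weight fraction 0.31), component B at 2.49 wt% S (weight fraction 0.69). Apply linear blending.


Linear sulfur blending: S_blend = x1*S1 + x2*S2
Contribution 1: 0.31 * 1.755 = 0.54405 wt%
Contribution 2: 0.69 * 2.49 = 1.7181 wt%
S_blend = 0.54405 + 1.7181 = 2.26215

2.26215 wt%


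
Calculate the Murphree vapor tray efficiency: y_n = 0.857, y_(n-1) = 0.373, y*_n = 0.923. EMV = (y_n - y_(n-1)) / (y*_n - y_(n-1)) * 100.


Murphree vapor efficiency: EMV = (y_n - y_(n-1)) / (y*_n - y_(n-1)) * 100
EMV = (0.857 - 0.373) / (0.923 - 0.373) * 100 = 0.484 / 0.55 * 100 = 88.00

88.00 %


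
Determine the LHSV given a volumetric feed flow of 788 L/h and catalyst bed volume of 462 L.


LHSV = volumetric feed rate / catalyst volume
= 788 L/h / 462 L
= 1.706 h^-1

1.706 h^-1


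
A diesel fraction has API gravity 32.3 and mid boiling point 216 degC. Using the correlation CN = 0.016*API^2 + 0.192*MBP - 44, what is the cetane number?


CN = 0.016 * 32.3^2 + 0.192 * 216 - 44
CN = 16.69264 + 41.472 - 44 = 14.16464

14.16464


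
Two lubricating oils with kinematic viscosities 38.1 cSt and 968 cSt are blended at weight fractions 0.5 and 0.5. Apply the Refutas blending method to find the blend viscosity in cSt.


Refutas method: VBN_i = 14.534*ln(ln(visc_i + 0.8)) + 10.975, blended linearly by mass fraction; since VBN is linear in VBI_i = ln(ln(visc_i + 0.8)) and the fractions sum to 1, blend VBI directly: visc = exp(exp(VBI_blend)) - 0.8
VBI_1 = ln(ln(38.1 + 0.8)) = 1.29773
VBI_2 = ln(ln(968 + 0.8)) = 1.92805
VBI_blend = 0.5 * 1.29773 + 0.5 * 1.92805 = 1.61289
visc_blend = exp(exp(1.61289)) - 0.8 = 150.2

150.2 cSt


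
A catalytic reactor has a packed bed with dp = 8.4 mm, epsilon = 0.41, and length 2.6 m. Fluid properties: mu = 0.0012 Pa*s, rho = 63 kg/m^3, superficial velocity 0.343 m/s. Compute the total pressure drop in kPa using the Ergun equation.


dp = 8.4 mm = 0.0084 m
Viscous term = 150*0.0012*0.343*(1-0.41)^2 / (0.0084^2*0.41^3) = 4419.37
Inertial term = 1.75*63*0.343^2*(1-0.41) / (0.0084*0.41^3) = 13218.7
dP/L = 4419.37 + 13218.7 = 17638.1 Pa/m
dP = 17638.1 * 2.6 / 1000 = 45.86 kPa

45.86 kPa


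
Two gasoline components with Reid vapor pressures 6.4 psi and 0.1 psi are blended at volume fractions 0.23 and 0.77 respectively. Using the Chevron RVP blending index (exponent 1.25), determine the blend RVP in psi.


Chevron index: RVP_blend = (sum xi*RVPi^1.25)^(1/1.25)
RVP^1.25 terms: 0.23 * 6.4^1.25 + 0.77 * 0.1^1.25 = 2.38458
RVP_blend = 2.38458^(1/1.25) = 2.004

2.004 psi


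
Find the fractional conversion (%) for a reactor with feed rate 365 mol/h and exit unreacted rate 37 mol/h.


X = (F_in - F_out) / F_in * 100
Moles reacted = 365 - 37 = 328
X = 328 / 365 * 100
= 0.8986 * 100
= 89.86 %

89.86 %


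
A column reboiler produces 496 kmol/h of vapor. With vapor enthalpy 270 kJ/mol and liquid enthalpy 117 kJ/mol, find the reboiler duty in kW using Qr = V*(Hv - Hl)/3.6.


Qr = 496 * (270 - 117) / 3.6 = 496 * 153 / 3.6 = 21080

21080 kW


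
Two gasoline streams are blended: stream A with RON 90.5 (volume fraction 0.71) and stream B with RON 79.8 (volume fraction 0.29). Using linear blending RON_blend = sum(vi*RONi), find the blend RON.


Linear blending: RON_blend = sum(vi * RONi)
Contribution 1: 0.71 * 90.5 = 64.255
Contribution 2: 0.29 * 79.8 = 23.142
RON_blend = 64.255 + 23.142 = 87.397

87.397


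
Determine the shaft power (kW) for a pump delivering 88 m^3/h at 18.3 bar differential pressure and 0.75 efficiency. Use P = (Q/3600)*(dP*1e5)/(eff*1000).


Q = 88 / 3600 = 0.0244444 m^3/s
P = 0.0244444 * (18.3 * 1e5) / 0.75 / 1000 = 59.64

59.64 kW


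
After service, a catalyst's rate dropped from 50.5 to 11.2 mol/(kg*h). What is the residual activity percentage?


Activity (%) = (rate_used / rate_fresh) * 100
rate_used = 11.2, rate_fresh = 50.5
= (11.2 / 50.5) * 100
= 0.2218 * 100 = 22.18

22.18 %


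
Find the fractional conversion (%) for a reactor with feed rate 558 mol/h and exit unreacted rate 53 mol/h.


X = (F_in - F_out) / F_in * 100
Moles reacted = 558 - 53 = 505
X = 505 / 558 * 100
= 0.9050 * 100
= 90.50 %

90.50 %


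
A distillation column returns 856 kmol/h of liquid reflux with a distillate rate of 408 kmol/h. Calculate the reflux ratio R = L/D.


Reflux ratio definition: R = L / D (liquid returned / distillate withdrawn)
L = 856 kmol/h, D = 408 kmol/h
R = 856 / 408 = 2.098

2.098


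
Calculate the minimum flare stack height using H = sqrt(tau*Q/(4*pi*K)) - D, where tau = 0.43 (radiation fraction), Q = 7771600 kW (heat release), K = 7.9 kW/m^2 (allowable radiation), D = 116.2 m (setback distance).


tau*Q/(4*pi*K) = 0.43 * 7771600 / (4 * pi * 7.9) = 33662.2
sqrt(33662.2) = 183.473
H = 183.473 - 116.2 = 67.27

67.27 m


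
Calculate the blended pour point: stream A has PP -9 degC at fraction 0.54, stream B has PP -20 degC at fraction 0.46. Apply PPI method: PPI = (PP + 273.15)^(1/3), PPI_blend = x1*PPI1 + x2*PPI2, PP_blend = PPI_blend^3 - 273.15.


PPI_1 = (-9 + 273.15)^(1/3) = 6.416283
PPI_2 = (-20 + 273.15)^(1/3) = 6.325953
PPI_blend = 0.54 * 6.416283 + 0.46 * 6.325953 = 6.374731
PP_blend = 6.374731^3 - 273.15 = 259.0512 - 273.15 = -14.1

-14.1 degC


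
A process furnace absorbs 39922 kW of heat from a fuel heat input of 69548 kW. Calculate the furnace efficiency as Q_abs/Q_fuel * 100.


Furnace efficiency = Q_absorbed / Q_fuel * 100
= 39922 / 69548 * 100 = 57.40

57.40 %


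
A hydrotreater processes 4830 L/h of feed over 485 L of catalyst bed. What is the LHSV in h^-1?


LHSV = volumetric feed rate / catalyst volume
= 4830 L/h / 485 L
= 9.959 h^-1

9.959 h^-1


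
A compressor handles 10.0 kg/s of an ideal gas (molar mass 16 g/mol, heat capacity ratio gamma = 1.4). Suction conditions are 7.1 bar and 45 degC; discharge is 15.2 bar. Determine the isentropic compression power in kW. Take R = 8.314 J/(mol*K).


Isentropic work: W = m*(gamma/(gamma-1))*(R*T1/MW)*((P2/P1)^((gamma-1)/gamma) - 1)
T1 = 45 + 273.15 = 318.15 K
Pressure ratio = 15.2 / 7.1 = 2.14085
Exponent = (1.4 - 1)/1.4 = 0.285714
(P2/P1)^exp - 1 = 2.14085^0.285714 - 1 = 0.242948
W = 10.0 * 1.4 / 0.4 * 8.314 * 318.15 / 16 * 0.242948 = 1406

1406 kW


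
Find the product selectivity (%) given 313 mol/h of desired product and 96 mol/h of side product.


Selectivity = desired / (desired + undesired) * 100
Total products = 313 + 96 = 409 mol/h
S = 313 / 409 * 100
= 0.7653 * 100
= 76.53 %

76.53 %


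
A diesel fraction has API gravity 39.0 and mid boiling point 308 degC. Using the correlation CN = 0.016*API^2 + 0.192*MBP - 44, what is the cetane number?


CN = 0.016 * 39.0^2 + 0.192 * 308 - 44
CN = 24.336 + 59.136 - 44 = 39.472

39.472


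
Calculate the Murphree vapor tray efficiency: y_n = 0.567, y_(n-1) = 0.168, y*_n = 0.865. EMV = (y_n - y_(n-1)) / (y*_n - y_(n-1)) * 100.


Murphree vapor efficiency: EMV = (y_n - y_(n-1)) / (y*_n - y_(n-1)) * 100
EMV = (0.567 - 0.168) / (0.865 - 0.168) * 100 = 0.399 / 0.697 * 100 = 57.25

57.25 %


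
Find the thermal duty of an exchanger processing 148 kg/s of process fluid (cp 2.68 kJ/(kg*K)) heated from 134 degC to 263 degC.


Q = m_dot * cp * delta_T
delta_T = 263 - 134 = 129 K
Q = 148 * 2.68 * 129
= 396.64 * 129
= 51166.56 kW

51166.56 kW


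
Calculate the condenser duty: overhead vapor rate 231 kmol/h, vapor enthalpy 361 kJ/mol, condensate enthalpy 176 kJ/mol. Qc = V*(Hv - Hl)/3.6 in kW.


Qc = 231 * (361 - 176) / 3.6 = 231 * 185 / 3.6 = 11870

11870 kW


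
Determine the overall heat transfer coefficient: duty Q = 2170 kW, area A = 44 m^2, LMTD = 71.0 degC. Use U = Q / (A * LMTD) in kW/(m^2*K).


From Q = U*A*LMTD, U = Q / (A * LMTD)
U = 2170 / (44 * 71.0) = 2170 / 3124 = 0.6946

0.6946 kW/(m^2*K)


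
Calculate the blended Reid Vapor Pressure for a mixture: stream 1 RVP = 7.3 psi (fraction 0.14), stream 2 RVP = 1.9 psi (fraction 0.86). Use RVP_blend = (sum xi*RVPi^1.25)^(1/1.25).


Chevron index: RVP_blend = (sum xi*RVPi^1.25)^(1/1.25)
RVP^1.25 terms: 0.14 * 7.3^1.25 + 0.86 * 1.9^1.25 = 3.5983
RVP_blend = 3.5983^(1/1.25) = 2.785

2.785 psi


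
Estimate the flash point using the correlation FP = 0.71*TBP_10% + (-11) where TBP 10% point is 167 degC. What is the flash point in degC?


FP = 0.71 * 167 + (-11) = 107.57

107.57 degC


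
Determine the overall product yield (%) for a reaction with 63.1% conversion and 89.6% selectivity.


Overall yield = conversion (%) * selectivity (%) / 100
Conversion = 63.1%, Selectivity = 89.6%
Y = 63.1 * 89.6 / 100
= 56.5376 %

56.5376 %


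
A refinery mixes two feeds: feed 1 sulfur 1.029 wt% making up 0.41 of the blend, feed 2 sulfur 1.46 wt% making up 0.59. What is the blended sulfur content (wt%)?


Linear sulfur blending: S_blend = x1*S1 + x2*S2
Contribution 1: 0.41 * 1.029 = 0.42189 wt%
Contribution 2: 0.59 * 1.46 = 0.8614 wt%
S_blend = 0.42189 + 0.8614 = 1.28329

1.28329 wt%


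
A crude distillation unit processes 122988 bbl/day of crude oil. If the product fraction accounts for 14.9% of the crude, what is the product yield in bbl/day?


Crude throughput = 122988 bbl/day
Fraction yield = 14.9%
yield = throughput * fraction / 100
yield = 122988 * 14.9 / 100 = 18325.212

18325.212 bbl/day


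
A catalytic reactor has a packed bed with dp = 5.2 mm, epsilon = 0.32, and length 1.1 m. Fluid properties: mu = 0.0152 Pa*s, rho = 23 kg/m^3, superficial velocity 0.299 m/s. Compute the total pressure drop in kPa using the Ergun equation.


dp = 5.2 mm = 0.0052 m
Viscous term = 150*0.0152*0.299*(1-0.32)^2 / (0.0052^2*0.32^3) = 355768
Inertial term = 1.75*23*0.299^2*(1-0.32) / (0.0052*0.32^3) = 14360.3
dP/L = 355768 + 14360.3 = 370128 Pa/m
dP = 370128 * 1.1 / 1000 = 407.1 kPa

407.1 kPa


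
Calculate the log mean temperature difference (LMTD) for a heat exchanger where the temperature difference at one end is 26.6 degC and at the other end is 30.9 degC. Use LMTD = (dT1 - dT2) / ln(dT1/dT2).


LMTD = (dT1 - dT2) / ln(dT1/dT2)
= (26.6 - 30.9) / ln(26.6 / 30.9) = -4.3 / -0.149845 = 28.70

28.70 degC


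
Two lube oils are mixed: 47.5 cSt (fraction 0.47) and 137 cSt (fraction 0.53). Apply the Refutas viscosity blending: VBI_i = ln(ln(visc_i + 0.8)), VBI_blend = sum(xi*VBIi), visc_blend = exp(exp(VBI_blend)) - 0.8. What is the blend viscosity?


Refutas method: VBN_i = 14.534*ln(ln(visc_i + 0.8)) + 10.975, blended linearly by mass fraction; since VBN is linear in VBI_i = ln(ln(visc_i + 0.8)) and the fractions sum to 1, blend VBI directly: visc = exp(exp(VBI_blend)) - 0.8
VBI_1 = ln(ln(47.5 + 0.8)) = 1.35517
VBI_2 = ln(ln(137 + 0.8)) = 1.59449
VBI_blend = 0.47 * 1.35517 + 0.53 * 1.59449 = 1.48201
visc_blend = exp(exp(1.48201)) - 0.8 = 80.80

80.80 cSt


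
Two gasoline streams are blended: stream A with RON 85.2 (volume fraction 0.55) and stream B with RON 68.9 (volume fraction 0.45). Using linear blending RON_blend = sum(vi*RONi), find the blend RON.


Linear blending: RON_blend = sum(vi * RONi)
Contribution 1: 0.55 * 85.2 = 46.86
Contribution 2: 0.45 * 68.9 = 31.005
RON_blend = 46.86 + 31.005 = 77.865

77.865


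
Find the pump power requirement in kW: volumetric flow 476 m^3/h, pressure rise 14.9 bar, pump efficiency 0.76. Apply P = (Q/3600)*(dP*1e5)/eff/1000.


Q = 476 / 3600 = 0.132222 m^3/s
P = 0.132222 * (14.9 * 1e5) / 0.76 / 1000 = 259.2

259.2 kW


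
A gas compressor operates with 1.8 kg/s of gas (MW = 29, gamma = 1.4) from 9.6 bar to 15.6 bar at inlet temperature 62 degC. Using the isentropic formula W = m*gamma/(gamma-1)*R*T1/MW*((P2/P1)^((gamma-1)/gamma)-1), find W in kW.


Isentropic work: W = m*(gamma/(gamma-1))*(R*T1/MW)*((P2/P1)^((gamma-1)/gamma) - 1)
T1 = 62 + 273.15 = 335.15 K
Pressure ratio = 15.6 / 9.6 = 1.625
Exponent = (1.4 - 1)/1.4 = 0.285714
(P2/P1)^exp - 1 = 1.625^0.285714 - 1 = 0.148798
W = 1.8 * 1.4 / 0.4 * 8.314 * 335.15 / 29 * 0.148798 = 90.07

90.07 kW


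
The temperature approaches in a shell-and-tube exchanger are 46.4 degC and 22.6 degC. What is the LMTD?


LMTD = (dT1 - dT2) / ln(dT1/dT2)
= (46.4 - 22.6) / ln(46.4 / 22.6) = 23.8 / 0.71935 = 33.09

33.09 degC


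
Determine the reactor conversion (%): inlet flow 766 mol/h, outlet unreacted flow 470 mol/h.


X = (F_in - F_out) / F_in * 100
Moles reacted = 766 - 470 = 296
X = 296 / 766 * 100
= 0.3864 * 100
= 38.64 %

38.64 %


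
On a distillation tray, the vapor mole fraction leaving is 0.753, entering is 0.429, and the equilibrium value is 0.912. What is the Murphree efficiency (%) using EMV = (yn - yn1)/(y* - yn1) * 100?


Murphree vapor efficiency: EMV = (y_n - y_(n-1)) / (y*_n - y_(n-1)) * 100
EMV = (0.753 - 0.429) / (0.912 - 0.429) * 100 = 0.324 / 0.483 * 100 = 67.08

67.08 %


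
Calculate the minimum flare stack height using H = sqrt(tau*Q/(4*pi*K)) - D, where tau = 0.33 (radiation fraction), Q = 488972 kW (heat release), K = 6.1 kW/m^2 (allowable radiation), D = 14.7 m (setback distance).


tau*Q/(4*pi*K) = 0.33 * 488972 / (4 * pi * 6.1) = 2105.03
sqrt(2105.03) = 45.8806
H = 45.8806 - 14.7 = 31.18

31.18 m


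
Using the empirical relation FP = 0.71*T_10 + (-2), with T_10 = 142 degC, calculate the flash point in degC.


FP = 0.71 * 142 + (-2) = 98.82

98.82 degC


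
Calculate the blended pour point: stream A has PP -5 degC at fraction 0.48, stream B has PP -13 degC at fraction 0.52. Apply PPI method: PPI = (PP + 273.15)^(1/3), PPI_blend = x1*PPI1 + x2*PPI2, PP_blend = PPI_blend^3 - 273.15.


PPI_1 = (-5 + 273.15)^(1/3) = 6.448508
PPI_2 = (-13 + 273.15)^(1/3) = 6.383731
PPI_blend = 0.48 * 6.448508 + 0.52 * 6.383731 = 6.414824
PP_blend = 6.414824^3 - 273.15 = 263.9698 - 273.15 = -9.18

-9.18 degC


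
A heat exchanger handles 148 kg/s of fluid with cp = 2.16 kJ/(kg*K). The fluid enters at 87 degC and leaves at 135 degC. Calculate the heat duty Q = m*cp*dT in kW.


Q = m_dot * cp * delta_T
delta_T = 135 - 87 = 48 K
Q = 148 * 2.16 * 48
= 319.68 * 48
= 15344.64 kW

15344.64 kW


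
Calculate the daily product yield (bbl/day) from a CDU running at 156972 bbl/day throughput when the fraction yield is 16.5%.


Crude throughput = 156972 bbl/day
Fraction yield = 16.5%
yield = throughput * fraction / 100
yield = 156972 * 16.5 / 100 = 25900.38

25900.38 bbl/day


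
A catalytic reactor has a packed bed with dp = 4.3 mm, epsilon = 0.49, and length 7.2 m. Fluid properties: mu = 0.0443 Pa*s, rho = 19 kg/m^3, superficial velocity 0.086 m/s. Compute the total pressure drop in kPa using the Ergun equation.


dp = 4.3 mm = 0.0043 m
Viscous term = 150*0.0443*0.086*(1-0.49)^2 / (0.0043^2*0.49^3) = 68329.6
Inertial term = 1.75*19*0.086^2*(1-0.49) / (0.0043*0.49^3) = 247.915
dP/L = 68329.6 + 247.915 = 68577.5 Pa/m
dP = 68577.5 * 7.2 / 1000 = 493.8 kPa

493.8 kPa


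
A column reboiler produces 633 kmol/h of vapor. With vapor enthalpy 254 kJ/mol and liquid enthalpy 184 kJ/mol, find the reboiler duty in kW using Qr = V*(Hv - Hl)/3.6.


Qr = 633 * (254 - 184) / 3.6 = 633 * 70 / 3.6 = 12310

12310 kW


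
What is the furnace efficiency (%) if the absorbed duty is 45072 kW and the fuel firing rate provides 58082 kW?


Furnace efficiency = Q_absorbed / Q_fuel * 100
= 45072 / 58082 * 100 = 77.60

77.60 %


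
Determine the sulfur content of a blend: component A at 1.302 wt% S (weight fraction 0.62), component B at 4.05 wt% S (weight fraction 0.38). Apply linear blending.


Linear sulfur blending: S_blend = x1*S1 + x2*S2
Contribution 1: 0.62 * 1.302 = 0.80724 wt%
Contribution 2: 0.38 * 4.05 = 1.539 wt%
S_blend = 0.80724 + 1.539 = 2.34624

2.34624 wt%


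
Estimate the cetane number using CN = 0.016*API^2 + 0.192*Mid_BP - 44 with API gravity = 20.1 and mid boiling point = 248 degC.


CN = 0.016 * 20.1^2 + 0.192 * 248 - 44
CN = 6.46416 + 47.616 - 44 = 10.08016

10.08016


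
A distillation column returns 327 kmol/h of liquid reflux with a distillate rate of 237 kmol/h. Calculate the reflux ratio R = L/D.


Reflux ratio definition: R = L / D (liquid returned / distillate withdrawn)
L = 327 kmol/h, D = 237 kmol/h
R = 327 / 237 = 1.380

1.380


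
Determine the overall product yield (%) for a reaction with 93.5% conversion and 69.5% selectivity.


Overall yield = conversion (%) * selectivity (%) / 100
Conversion = 93.5%, Selectivity = 69.5%
Y = 93.5 * 69.5 / 100
= 64.9825 %

64.9825 %


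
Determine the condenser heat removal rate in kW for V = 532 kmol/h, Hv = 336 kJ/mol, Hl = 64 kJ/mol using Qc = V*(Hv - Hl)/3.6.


Qc = 532 * (336 - 64) / 3.6 = 532 * 272 / 3.6 = 40200

40200 kW


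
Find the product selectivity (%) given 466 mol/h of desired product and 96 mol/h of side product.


Selectivity = desired / (desired + undesired) * 100
Total products = 466 + 96 = 562 mol/h
S = 466 / 562 * 100
= 0.8292 * 100
= 82.92 %

82.92 %


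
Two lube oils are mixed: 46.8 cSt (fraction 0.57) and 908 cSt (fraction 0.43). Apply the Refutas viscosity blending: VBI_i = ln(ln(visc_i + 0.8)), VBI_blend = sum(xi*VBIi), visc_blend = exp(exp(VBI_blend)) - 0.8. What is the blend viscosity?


Refutas method: VBN_i = 14.534*ln(ln(visc_i + 0.8)) + 10.975, blended linearly by mass fraction; since VBN is linear in VBI_i = ln(ln(visc_i + 0.8)) and the fractions sum to 1, blend VBI directly: visc = exp(exp(VBI_blend)) - 0.8
VBI_1 = ln(ln(46.8 + 0.8)) = 1.3514
VBI_2 = ln(ln(908 + 0.8)) = 1.9187
VBI_blend = 0.57 * 1.3514 + 0.43 * 1.9187 = 1.59534
visc_blend = exp(exp(1.59534)) - 0.8 = 137.6

137.6 cSt


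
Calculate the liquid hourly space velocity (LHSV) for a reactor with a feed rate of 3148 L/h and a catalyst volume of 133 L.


LHSV = volumetric feed rate / catalyst volume
= 3148 L/h / 133 L
= 23.67 h^-1

23.67 h^-1


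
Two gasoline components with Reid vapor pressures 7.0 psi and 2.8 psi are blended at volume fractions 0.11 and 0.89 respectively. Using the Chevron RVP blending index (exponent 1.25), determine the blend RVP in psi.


Chevron index: RVP_blend = (sum xi*RVPi^1.25)^(1/1.25)
RVP^1.25 terms: 0.11 * 7.0^1.25 + 0.89 * 2.8^1.25 = 4.47604
RVP_blend = 4.47604^(1/1.25) = 3.317

3.317 psi


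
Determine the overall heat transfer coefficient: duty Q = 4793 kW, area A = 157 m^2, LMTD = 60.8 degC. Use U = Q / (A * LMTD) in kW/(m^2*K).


From Q = U*A*LMTD, U = Q / (A * LMTD)
U = 4793 / (157 * 60.8) = 4793 / 9545.6 = 0.5021

0.5021 kW/(m^2*K)


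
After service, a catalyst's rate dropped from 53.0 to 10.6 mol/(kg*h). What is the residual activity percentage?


Activity (%) = (rate_used / rate_fresh) * 100
rate_used = 10.6, rate_fresh = 53.0
= (10.6 / 53.0) * 100
= 0.2000 * 100 = 20.00

20.00 %


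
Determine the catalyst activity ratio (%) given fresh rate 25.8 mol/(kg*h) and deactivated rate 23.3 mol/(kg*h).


Activity (%) = (rate_used / rate_fresh) * 100
rate_used = 23.3, rate_fresh = 25.8
= (23.3 / 25.8) * 100
= 0.9031 * 100 = 90.31

90.31 %


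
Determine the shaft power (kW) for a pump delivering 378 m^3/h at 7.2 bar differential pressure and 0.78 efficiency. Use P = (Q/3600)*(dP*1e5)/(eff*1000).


Q = 378 / 3600 = 0.105 m^3/s
P = 0.105 * (7.2 * 1e5) / 0.78 / 1000 = 96.92

96.92 kW


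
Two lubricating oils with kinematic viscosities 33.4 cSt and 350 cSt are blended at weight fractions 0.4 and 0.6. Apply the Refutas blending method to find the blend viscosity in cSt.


Refutas method: VBN_i = 14.534*ln(ln(visc_i + 0.8)) + 10.975, blended linearly by mass fraction; since VBN is linear in VBI_i = ln(ln(visc_i + 0.8)) and the fractions sum to 1, blend VBI directly: visc = exp(exp(VBI_blend)) - 0.8
VBI_1 = ln(ln(33.4 + 0.8)) = 1.26193
VBI_2 = ln(ln(350 + 0.8)) = 1.76819
VBI_blend = 0.4 * 1.26193 + 0.6 * 1.76819 = 1.56569
visc_blend = exp(exp(1.56569)) - 0.8 = 119.0

119.0 cSt
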